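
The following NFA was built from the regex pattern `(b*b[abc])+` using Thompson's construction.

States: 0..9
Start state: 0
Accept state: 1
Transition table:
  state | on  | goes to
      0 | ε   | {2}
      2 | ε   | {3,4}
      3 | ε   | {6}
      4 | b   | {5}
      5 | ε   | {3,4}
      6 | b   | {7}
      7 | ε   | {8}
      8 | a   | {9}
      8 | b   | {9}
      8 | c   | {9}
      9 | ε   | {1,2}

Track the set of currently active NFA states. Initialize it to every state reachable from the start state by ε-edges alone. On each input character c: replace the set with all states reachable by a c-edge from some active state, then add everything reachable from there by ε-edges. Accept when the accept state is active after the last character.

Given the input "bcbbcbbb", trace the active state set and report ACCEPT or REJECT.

Answer: ACCEPT

Trace:
S₀ = ε-closure({0}) = {0,2,3,4,6}
'b' @ 1: {3,4,5,6,7,8}
'c' @ 2: {1,2,3,4,6,9}  (accept∈set)
'b' @ 3: {3,4,5,6,7,8}
'b' @ 4: {1,2,3,4,5,6,7,8,9}  (accept∈set)
'c' @ 5: {1,2,3,4,6,9}  (accept∈set)
'b' @ 6: {3,4,5,6,7,8}
'b' @ 7: {1,2,3,4,5,6,7,8,9}  (accept∈set)
'b' @ 8: {1,2,3,4,5,6,7,8,9}  (accept∈set)
after full input: {1,2,3,4,5,6,7,8,9}  (accept=1 in)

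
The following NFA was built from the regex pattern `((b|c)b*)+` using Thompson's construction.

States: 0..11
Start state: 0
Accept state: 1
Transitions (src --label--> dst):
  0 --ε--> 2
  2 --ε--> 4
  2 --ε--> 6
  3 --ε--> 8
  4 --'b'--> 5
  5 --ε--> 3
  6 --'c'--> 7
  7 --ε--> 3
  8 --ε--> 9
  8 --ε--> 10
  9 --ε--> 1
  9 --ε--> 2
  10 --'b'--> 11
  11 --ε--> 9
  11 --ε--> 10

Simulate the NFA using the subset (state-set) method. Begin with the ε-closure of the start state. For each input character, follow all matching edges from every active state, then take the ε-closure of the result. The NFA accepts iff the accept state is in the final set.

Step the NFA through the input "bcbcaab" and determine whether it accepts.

Answer: REJECT

Trace:
initial (ε-close {0}): {0,2,4,6}
'b' @ 1: {1,2,3,4,5,6,8,9,10}  [accepting]
'c' @ 2: {1,2,3,4,6,7,8,9,10}  [accepting]
'b' @ 3: {1,2,3,4,5,6,8,9,10,11}  [accepting]
'c' @ 4: {1,2,3,4,6,7,8,9,10}  [accepting]
'a' @ 5: {}  — no active states
rest 'ab' ignored (set empty)
end set {} — state 1 not in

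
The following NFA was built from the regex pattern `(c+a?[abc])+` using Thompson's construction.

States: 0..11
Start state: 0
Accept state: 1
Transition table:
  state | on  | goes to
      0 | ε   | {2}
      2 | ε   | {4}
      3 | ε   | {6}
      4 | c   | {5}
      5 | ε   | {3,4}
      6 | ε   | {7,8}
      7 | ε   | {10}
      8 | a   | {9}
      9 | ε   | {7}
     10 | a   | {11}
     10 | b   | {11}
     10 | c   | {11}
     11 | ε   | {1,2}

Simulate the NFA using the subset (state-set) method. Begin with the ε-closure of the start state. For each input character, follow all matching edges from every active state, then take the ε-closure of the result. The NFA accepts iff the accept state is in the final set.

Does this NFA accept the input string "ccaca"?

Answer: ACCEPT

Trace:
S₀ = ε-closure({0}) = {0,2,4}
'c' @ 1: {3,4,5,6,7,8,10}
'c' @ 2: {1,2,3,4,5,6,7,8,10,11}  [accepting]
'a' @ 3: {1,2,4,7,9,10,11}  [accepting]
'c' @ 4: {1,2,3,4,5,6,7,8,10,11}  [accepting]
'a' @ 5: {1,2,4,7,9,10,11}  [accepting]
after full input: {1,2,4,7,9,10,11}  (accept=1 in)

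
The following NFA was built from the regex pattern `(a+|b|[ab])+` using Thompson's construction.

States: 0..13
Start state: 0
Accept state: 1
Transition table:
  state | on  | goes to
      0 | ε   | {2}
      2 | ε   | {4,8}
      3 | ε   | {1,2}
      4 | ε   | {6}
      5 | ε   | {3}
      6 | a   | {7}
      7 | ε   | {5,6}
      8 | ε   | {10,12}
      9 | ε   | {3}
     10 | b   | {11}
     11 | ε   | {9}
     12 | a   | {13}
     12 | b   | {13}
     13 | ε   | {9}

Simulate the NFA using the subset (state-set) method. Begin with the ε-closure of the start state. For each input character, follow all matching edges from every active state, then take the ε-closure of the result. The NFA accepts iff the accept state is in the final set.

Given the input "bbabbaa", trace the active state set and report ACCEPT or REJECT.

Answer: ACCEPT

Trace:
start: ε-closure({0}) = {0,2,4,6,8,10,12}
'b' @ 1: {1,2,3,4,6,8,9,10,11,12,13}  ✓accept
'b' @ 2: {1,2,3,4,6,8,9,10,11,12,13}  ✓accept
'a' @ 3: {1,2,3,4,5,6,7,8,9,10,12,13}  ✓accept
'b' @ 4: {1,2,3,4,6,8,9,10,11,12,13}  ✓accept
'b' @ 5: {1,2,3,4,6,8,9,10,11,12,13}  ✓accept
'a' @ 6: {1,2,3,4,5,6,7,8,9,10,12,13}  ✓accept
'a' @ 7: {1,2,3,4,5,6,7,8,9,10,12,13}  ✓accept
end set {1,2,3,4,5,6,7,8,9,10,12,13} — state 1 in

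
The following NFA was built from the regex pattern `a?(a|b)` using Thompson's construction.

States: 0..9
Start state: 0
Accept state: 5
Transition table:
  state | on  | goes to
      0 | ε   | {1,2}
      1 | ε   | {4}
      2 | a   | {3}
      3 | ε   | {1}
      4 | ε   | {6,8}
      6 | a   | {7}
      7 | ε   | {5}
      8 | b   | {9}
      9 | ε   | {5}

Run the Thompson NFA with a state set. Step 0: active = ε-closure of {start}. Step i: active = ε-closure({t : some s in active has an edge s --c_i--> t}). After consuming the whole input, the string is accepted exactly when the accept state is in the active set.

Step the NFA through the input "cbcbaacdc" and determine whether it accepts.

initial (ε-close {0}): {0,1,2,4,6,8}
'c' @ 1: {}  — no active states
rest 'bcbaacdc' ignored (set empty)
final: {}; accept 5 not in set

Answer: REJECT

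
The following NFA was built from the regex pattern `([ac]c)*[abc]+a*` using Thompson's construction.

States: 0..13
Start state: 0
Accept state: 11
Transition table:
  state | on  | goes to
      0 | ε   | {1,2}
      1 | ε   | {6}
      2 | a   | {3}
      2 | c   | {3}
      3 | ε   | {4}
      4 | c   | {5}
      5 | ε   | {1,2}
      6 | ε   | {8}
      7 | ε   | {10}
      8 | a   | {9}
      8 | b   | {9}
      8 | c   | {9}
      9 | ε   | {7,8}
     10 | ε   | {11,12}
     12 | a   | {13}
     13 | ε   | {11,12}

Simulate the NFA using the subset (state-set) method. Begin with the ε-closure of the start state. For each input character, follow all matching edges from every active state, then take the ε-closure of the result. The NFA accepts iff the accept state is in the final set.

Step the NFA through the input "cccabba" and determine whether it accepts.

initial (ε-close {0}): {0,1,2,6,8}
'c' @ 1: {3,4,7,8,9,10,11,12}  ✓accept
'c' @ 2: {1,2,5,6,7,8,9,10,11,12}  ✓accept
'c' @ 3: {3,4,7,8,9,10,11,12}  ✓accept
'a' @ 4: {7,8,9,10,11,12,13}  ✓accept
'b' @ 5: {7,8,9,10,11,12}  ✓accept
'b' @ 6: {7,8,9,10,11,12}  ✓accept
'a' @ 7: {7,8,9,10,11,12,13}  ✓accept
final: {7,8,9,10,11,12,13}; accept 11 in set

Answer: ACCEPT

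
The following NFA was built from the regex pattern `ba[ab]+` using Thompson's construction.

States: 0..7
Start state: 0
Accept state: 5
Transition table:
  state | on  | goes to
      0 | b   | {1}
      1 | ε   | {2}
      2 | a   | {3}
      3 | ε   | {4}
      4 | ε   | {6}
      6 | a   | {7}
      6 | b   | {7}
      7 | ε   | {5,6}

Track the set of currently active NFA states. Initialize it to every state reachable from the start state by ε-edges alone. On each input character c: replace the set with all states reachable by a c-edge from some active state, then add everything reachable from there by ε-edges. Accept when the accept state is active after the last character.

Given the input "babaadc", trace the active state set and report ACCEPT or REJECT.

Answer: REJECT

Trace:
initial (ε-close {0}): {0}
'b' @ 1: {1,2}
'a' @ 2: {3,4,6}
'b' @ 3: {5,6,7}  [accepting]
'a' @ 4: {5,6,7}  [accepting]
'a' @ 5: {5,6,7}  [accepting]
'd' @ 6: {}  — no active states
rest 'c' ignored (set empty)
end set {} — state 5 not in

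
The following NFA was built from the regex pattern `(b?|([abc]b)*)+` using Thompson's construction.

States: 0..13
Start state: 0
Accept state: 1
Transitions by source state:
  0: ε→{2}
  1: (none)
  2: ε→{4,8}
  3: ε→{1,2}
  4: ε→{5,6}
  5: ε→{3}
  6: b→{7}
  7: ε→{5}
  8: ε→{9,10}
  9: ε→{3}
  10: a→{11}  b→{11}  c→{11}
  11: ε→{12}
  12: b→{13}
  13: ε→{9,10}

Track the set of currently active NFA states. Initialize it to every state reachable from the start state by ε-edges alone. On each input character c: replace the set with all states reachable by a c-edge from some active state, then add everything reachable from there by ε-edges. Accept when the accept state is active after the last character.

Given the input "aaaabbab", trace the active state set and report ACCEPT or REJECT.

Answer: REJECT

Trace:
S₀ = ε-closure({0}) = {0,1,2,3,4,5,6,8,9,10}
'a' @ 1: {11,12}
'a' @ 2: {}  — no active states
rest 'aabbab' ignored (set empty)
after full input: {}  (accept=1 not in)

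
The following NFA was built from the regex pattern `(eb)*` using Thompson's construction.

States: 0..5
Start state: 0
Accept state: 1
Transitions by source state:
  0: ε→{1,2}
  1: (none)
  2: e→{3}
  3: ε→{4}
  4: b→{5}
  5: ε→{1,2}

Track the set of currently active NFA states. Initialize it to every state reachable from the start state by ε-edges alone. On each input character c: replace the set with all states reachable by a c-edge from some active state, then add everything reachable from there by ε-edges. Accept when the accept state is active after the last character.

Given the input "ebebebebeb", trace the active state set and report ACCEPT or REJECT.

Answer: ACCEPT

Derivation:
start: ε-closure({0}) = {0,1,2}
'e' @ 1: {3,4}
'b' @ 2: {1,2,5}  (accept∈set)
'e' @ 3: {3,4}
'b' @ 4: {1,2,5}  (accept∈set)
'e' @ 5: {3,4}
'b' @ 6: {1,2,5}  (accept∈set)
'e' @ 7: {3,4}
'b' @ 8: {1,2,5}  (accept∈set)
'e' @ 9: {3,4}
'b' @ 10: {1,2,5}  (accept∈set)
end set {1,2,5} — state 1 in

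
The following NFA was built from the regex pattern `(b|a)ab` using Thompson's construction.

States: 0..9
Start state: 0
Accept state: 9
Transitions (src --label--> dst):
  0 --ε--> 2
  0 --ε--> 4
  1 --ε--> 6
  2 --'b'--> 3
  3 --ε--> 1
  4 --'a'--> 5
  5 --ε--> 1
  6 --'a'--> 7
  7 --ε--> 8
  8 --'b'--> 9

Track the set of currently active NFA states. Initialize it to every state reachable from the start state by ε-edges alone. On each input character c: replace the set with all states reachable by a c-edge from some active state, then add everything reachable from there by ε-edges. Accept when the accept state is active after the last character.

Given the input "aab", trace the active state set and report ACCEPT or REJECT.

S₀ = ε-closure({0}) = {0,2,4}
'a' @ 1: {1,5,6}
'a' @ 2: {7,8}
'b' @ 3: {9}  [accepting]
end set {9} — state 9 in

Answer: ACCEPT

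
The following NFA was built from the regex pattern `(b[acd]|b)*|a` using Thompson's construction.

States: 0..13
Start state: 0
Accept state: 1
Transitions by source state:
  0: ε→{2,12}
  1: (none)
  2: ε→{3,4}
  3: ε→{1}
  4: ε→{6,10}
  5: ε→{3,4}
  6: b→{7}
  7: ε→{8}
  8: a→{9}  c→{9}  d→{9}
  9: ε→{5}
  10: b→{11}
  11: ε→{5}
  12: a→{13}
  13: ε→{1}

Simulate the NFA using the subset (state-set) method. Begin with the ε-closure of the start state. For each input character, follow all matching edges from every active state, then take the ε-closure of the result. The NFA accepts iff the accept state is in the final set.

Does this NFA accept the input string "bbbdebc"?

initial (ε-close {0}): {0,1,2,3,4,6,10,12}
'b' @ 1: {1,3,4,5,6,7,8,10,11}  [accepting]
'b' @ 2: {1,3,4,5,6,7,8,10,11}  [accepting]
'b' @ 3: {1,3,4,5,6,7,8,10,11}  [accepting]
'd' @ 4: {1,3,4,5,6,9,10}  [accepting]
'e' @ 5: {}  — dead — no transitions
rest 'bc' ignored (set empty)
after full input: {}  (accept=1 not in)

Answer: REJECT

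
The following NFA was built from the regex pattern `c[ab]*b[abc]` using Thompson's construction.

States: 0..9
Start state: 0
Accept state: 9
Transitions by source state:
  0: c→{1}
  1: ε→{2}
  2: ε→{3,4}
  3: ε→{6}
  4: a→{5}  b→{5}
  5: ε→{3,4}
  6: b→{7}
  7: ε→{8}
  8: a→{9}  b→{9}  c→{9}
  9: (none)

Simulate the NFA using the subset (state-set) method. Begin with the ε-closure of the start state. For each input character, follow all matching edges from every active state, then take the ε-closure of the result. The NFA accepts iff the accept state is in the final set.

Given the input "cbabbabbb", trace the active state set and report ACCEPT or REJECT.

initial (ε-close {0}): {0}
'c' @ 1: {1,2,3,4,6}
'b' @ 2: {3,4,5,6,7,8}
'a' @ 3: {3,4,5,6,9}  (accept∈set)
'b' @ 4: {3,4,5,6,7,8}
'b' @ 5: {3,4,5,6,7,8,9}  (accept∈set)
'a' @ 6: {3,4,5,6,9}  (accept∈set)
'b' @ 7: {3,4,5,6,7,8}
'b' @ 8: {3,4,5,6,7,8,9}  (accept∈set)
'b' @ 9: {3,4,5,6,7,8,9}  (accept∈set)
end set {3,4,5,6,7,8,9} — state 9 in

Answer: ACCEPT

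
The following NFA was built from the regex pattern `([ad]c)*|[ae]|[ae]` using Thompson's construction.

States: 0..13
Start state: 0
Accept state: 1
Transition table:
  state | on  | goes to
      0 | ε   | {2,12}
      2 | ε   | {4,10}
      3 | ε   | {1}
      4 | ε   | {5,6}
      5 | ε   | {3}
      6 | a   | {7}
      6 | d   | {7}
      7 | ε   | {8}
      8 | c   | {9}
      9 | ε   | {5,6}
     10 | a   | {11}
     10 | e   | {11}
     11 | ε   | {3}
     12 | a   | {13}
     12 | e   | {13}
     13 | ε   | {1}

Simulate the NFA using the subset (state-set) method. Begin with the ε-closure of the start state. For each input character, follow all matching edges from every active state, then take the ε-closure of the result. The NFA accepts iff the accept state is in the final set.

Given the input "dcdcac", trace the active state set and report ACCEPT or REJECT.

Answer: ACCEPT

Derivation:
S₀ = ε-closure({0}) = {0,1,2,3,4,5,6,10,12}
'd' @ 1: {7,8}
'c' @ 2: {1,3,5,6,9}  [accepting]
'd' @ 3: {7,8}
'c' @ 4: {1,3,5,6,9}  [accepting]
'a' @ 5: {7,8}
'c' @ 6: {1,3,5,6,9}  [accepting]
final: {1,3,5,6,9}; accept 1 in set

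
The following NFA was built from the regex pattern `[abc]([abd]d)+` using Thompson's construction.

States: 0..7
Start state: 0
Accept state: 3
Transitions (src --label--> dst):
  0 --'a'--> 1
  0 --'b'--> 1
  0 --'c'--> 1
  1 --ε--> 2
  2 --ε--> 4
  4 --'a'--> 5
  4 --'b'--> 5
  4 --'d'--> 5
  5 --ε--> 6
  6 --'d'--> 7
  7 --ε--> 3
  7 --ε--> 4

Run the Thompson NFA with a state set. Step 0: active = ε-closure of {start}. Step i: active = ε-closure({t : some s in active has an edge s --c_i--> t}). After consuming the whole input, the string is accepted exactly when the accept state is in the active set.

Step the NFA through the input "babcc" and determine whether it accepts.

Answer: REJECT

Derivation:
initial (ε-close {0}): {0}
'b' @ 1: {1,2,4}
'a' @ 2: {5,6}
'b' @ 3: {}  — no active states
rest 'cc' ignored (set empty)
after full input: {}  (accept=3 not in)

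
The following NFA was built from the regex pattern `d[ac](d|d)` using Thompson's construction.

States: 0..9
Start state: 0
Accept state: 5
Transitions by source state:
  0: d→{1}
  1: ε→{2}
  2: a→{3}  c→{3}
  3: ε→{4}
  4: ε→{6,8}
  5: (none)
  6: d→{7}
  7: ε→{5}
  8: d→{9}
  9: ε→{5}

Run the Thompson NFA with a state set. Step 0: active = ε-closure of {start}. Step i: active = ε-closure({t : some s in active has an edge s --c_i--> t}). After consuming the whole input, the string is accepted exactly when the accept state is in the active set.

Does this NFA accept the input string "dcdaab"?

Answer: REJECT

Trace:
start: ε-closure({0}) = {0}
'd' @ 1: {1,2}
'c' @ 2: {3,4,6,8}
'd' @ 3: {5,7,9}  [accepting]
'a' @ 4: {}  — state set empty
rest 'ab' ignored (set empty)
after full input: {}  (accept=5 not in)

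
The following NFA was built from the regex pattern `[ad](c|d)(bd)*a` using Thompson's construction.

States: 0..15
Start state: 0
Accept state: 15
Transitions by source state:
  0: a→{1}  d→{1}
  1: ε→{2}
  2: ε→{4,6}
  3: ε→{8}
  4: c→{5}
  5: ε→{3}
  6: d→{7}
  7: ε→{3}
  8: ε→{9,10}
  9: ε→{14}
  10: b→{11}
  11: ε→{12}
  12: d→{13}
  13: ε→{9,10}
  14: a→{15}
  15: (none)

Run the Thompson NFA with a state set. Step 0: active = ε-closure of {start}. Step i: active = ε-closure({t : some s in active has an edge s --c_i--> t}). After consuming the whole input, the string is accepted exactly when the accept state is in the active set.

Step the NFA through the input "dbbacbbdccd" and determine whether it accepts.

Answer: REJECT

Steps:
start: ε-closure({0}) = {0}
'd' @ 1: {1,2,4,6}
'b' @ 2: {}  — dead — no transitions
rest 'bacbbdccd' ignored (set empty)
final: {}; accept 15 not in set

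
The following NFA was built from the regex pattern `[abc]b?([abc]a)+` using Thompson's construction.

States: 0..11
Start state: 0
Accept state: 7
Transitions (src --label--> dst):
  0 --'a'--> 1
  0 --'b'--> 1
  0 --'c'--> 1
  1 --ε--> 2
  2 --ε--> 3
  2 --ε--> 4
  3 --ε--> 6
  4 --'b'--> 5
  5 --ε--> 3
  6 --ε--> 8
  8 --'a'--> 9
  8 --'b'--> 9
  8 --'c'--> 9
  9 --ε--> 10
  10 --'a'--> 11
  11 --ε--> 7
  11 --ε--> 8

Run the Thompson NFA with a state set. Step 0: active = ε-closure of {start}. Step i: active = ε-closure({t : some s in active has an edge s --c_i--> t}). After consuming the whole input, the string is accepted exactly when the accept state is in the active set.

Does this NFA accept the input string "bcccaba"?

Answer: REJECT

Derivation:
initial (ε-close {0}): {0}
'b' @ 1: {1,2,3,4,6,8}
'c' @ 2: {9,10}
'c' @ 3: {}  — dead — no transitions
rest 'caba' ignored (set empty)
final: {}; accept 7 not in set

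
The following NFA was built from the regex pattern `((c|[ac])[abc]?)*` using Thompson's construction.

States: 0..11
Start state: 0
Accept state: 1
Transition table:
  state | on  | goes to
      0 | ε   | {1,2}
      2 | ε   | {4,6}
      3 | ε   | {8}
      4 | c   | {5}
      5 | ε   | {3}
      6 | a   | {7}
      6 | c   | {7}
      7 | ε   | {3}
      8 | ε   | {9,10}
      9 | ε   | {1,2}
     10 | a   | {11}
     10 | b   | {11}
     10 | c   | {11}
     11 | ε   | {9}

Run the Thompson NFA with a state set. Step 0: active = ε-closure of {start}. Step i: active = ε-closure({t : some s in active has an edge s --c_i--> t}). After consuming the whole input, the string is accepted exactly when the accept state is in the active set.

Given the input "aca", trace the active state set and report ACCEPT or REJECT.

initial (ε-close {0}): {0,1,2,4,6}
'a' @ 1: {1,2,3,4,6,7,8,9,10}  (accept∈set)
'c' @ 2: {1,2,3,4,5,6,7,8,9,10,11}  (accept∈set)
'a' @ 3: {1,2,3,4,6,7,8,9,10,11}  (accept∈set)
end set {1,2,3,4,6,7,8,9,10,11} — state 1 in

Answer: ACCEPT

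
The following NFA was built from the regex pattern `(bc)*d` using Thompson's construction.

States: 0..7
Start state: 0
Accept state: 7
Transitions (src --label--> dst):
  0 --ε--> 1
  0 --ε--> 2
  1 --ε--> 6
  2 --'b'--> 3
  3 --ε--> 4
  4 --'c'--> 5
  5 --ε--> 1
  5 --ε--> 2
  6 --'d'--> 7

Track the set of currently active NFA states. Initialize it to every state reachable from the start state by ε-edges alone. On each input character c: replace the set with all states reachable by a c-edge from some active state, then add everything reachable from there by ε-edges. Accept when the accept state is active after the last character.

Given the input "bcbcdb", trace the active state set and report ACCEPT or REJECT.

Answer: REJECT

Trace:
initial (ε-close {0}): {0,1,2,6}
'b' @ 1: {3,4}
'c' @ 2: {1,2,5,6}
'b' @ 3: {3,4}
'c' @ 4: {1,2,5,6}
'd' @ 5: {7}  ✓accept
'b' @ 6: {}  — state set empty
end set {} — state 7 not in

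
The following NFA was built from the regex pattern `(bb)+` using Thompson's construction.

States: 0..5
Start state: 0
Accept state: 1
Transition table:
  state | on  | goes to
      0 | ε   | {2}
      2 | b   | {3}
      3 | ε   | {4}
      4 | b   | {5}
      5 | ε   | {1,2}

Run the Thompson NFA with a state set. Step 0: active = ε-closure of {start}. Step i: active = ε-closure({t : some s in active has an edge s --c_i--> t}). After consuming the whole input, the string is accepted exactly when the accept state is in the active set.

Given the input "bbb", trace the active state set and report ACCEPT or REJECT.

Answer: REJECT

Steps:
initial (ε-close {0}): {0,2}
'b' @ 1: {3,4}
'b' @ 2: {1,2,5}  ✓accept
'b' @ 3: {3,4}
final: {3,4}; accept 1 not in set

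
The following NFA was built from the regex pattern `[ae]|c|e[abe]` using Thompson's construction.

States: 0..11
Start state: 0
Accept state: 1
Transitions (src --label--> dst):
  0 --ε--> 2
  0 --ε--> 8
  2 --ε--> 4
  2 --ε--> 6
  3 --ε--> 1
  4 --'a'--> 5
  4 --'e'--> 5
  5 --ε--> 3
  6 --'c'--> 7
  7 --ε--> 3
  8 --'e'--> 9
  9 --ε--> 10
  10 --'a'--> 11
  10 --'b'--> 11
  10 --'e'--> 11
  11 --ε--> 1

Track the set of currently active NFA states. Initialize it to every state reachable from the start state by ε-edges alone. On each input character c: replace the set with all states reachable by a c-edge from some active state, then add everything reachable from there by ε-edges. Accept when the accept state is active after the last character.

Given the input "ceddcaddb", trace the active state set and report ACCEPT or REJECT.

S₀ = ε-closure({0}) = {0,2,4,6,8}
'c' @ 1: {1,3,7}  (accept∈set)
'e' @ 2: {}  — dead — no transitions
rest 'ddcaddb' ignored (set empty)
after full input: {}  (accept=1 not in)

Answer: REJECT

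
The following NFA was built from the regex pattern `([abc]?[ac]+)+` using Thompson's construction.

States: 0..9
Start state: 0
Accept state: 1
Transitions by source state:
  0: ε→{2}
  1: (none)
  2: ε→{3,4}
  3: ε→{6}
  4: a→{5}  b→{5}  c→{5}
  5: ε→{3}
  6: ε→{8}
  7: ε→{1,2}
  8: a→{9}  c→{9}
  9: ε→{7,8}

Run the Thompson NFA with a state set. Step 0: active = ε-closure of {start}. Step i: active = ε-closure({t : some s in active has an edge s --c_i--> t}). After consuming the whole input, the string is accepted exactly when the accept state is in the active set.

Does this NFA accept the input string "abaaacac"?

start: ε-closure({0}) = {0,2,3,4,6,8}
'a' @ 1: {1,2,3,4,5,6,7,8,9}  (accept∈set)
'b' @ 2: {3,5,6,8}
'a' @ 3: {1,2,3,4,6,7,8,9}  (accept∈set)
'a' @ 4: {1,2,3,4,5,6,7,8,9}  (accept∈set)
'a' @ 5: {1,2,3,4,5,6,7,8,9}  (accept∈set)
'c' @ 6: {1,2,3,4,5,6,7,8,9}  (accept∈set)
'a' @ 7: {1,2,3,4,5,6,7,8,9}  (accept∈set)
'c' @ 8: {1,2,3,4,5,6,7,8,9}  (accept∈set)
after full input: {1,2,3,4,5,6,7,8,9}  (accept=1 in)

Answer: ACCEPT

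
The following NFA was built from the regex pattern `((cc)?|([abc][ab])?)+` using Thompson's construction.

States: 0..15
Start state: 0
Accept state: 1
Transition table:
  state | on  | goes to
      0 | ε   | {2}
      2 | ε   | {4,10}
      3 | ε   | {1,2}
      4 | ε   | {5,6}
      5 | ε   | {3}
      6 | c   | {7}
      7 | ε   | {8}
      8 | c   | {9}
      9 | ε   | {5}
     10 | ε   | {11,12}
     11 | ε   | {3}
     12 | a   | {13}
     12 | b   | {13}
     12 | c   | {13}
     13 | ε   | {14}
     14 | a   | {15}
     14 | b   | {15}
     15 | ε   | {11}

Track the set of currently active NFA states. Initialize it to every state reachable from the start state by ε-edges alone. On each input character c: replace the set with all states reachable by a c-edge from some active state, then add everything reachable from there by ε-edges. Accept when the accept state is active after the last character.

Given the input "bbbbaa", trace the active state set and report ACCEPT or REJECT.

S₀ = ε-closure({0}) = {0,1,2,3,4,5,6,10,11,12}
'b' @ 1: {13,14}
'b' @ 2: {1,2,3,4,5,6,10,11,12,15}  ✓accept
'b' @ 3: {13,14}
'b' @ 4: {1,2,3,4,5,6,10,11,12,15}  ✓accept
'a' @ 5: {13,14}
'a' @ 6: {1,2,3,4,5,6,10,11,12,15}  ✓accept
end set {1,2,3,4,5,6,10,11,12,15} — state 1 in

Answer: ACCEPT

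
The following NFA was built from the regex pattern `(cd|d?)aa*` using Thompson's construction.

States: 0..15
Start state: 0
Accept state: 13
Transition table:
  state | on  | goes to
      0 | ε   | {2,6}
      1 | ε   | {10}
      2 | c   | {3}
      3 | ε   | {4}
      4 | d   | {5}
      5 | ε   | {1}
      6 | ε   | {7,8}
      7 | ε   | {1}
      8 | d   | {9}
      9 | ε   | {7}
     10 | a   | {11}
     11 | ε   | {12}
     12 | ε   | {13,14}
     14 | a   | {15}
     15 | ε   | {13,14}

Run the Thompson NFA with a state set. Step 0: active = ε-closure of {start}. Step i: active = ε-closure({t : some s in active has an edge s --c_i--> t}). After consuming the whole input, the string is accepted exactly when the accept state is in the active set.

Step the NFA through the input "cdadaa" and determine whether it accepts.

Answer: REJECT

Steps:
initial (ε-close {0}): {0,1,2,6,7,8,10}
'c' @ 1: {3,4}
'd' @ 2: {1,5,10}
'a' @ 3: {11,12,13,14}  (accept∈set)
'd' @ 4: {}  — no active states
rest 'aa' ignored (set empty)
final: {}; accept 13 not in set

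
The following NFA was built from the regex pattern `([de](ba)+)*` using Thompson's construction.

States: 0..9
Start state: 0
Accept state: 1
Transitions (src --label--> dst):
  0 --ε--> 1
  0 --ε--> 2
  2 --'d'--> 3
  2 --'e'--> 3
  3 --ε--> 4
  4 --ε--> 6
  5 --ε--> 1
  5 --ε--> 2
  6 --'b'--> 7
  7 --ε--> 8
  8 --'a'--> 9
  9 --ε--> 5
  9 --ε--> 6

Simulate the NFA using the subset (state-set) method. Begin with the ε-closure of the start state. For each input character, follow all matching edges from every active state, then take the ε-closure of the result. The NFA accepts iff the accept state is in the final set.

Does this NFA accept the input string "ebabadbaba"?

Answer: ACCEPT

Steps:
initial (ε-close {0}): {0,1,2}
'e' @ 1: {3,4,6}
'b' @ 2: {7,8}
'a' @ 3: {1,2,5,6,9}  [accepting]
'b' @ 4: {7,8}
'a' @ 5: {1,2,5,6,9}  [accepting]
'd' @ 6: {3,4,6}
'b' @ 7: {7,8}
'a' @ 8: {1,2,5,6,9}  [accepting]
'b' @ 9: {7,8}
'a' @ 10: {1,2,5,6,9}  [accepting]
end set {1,2,5,6,9} — state 1 in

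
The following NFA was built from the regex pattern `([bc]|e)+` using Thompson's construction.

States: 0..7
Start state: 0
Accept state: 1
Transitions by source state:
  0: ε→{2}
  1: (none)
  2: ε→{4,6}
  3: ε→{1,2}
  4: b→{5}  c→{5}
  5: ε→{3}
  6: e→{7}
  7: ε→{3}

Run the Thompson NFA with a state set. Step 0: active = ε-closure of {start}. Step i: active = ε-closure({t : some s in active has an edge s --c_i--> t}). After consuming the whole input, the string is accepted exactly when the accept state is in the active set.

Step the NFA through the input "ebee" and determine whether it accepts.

Answer: ACCEPT

Steps:
initial (ε-close {0}): {0,2,4,6}
'e' @ 1: {1,2,3,4,6,7}  (accept∈set)
'b' @ 2: {1,2,3,4,5,6}  (accept∈set)
'e' @ 3: {1,2,3,4,6,7}  (accept∈set)
'e' @ 4: {1,2,3,4,6,7}  (accept∈set)
final: {1,2,3,4,6,7}; accept 1 in set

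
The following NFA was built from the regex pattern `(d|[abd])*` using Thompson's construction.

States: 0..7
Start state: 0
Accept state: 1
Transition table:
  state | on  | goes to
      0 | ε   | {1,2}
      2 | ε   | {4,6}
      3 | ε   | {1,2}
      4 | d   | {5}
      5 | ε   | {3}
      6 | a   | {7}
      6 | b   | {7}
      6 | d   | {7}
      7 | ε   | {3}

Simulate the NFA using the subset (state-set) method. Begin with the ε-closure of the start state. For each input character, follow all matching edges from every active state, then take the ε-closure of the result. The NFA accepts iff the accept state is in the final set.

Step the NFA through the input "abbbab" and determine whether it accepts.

S₀ = ε-closure({0}) = {0,1,2,4,6}
'a' @ 1: {1,2,3,4,6,7}  [accepting]
'b' @ 2: {1,2,3,4,6,7}  [accepting]
'b' @ 3: {1,2,3,4,6,7}  [accepting]
'b' @ 4: {1,2,3,4,6,7}  [accepting]
'a' @ 5: {1,2,3,4,6,7}  [accepting]
'b' @ 6: {1,2,3,4,6,7}  [accepting]
after full input: {1,2,3,4,6,7}  (accept=1 in)

Answer: ACCEPT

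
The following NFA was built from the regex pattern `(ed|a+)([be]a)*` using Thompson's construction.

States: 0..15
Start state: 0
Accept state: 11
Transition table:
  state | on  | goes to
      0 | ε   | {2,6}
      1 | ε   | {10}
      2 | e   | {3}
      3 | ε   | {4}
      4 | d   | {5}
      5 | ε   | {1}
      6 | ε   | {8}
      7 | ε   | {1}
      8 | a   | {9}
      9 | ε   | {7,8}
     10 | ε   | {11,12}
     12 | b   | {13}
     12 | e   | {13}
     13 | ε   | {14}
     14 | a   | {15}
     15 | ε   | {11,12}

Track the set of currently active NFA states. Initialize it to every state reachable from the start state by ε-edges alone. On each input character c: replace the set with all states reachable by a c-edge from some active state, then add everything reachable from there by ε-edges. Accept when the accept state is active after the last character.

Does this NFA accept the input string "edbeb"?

Answer: REJECT

Derivation:
S₀ = ε-closure({0}) = {0,2,6,8}
'e' @ 1: {3,4}
'd' @ 2: {1,5,10,11,12}  [accepting]
'b' @ 3: {13,14}
'e' @ 4: {}  — no active states
rest 'b' ignored (set empty)
after full input: {}  (accept=11 not in)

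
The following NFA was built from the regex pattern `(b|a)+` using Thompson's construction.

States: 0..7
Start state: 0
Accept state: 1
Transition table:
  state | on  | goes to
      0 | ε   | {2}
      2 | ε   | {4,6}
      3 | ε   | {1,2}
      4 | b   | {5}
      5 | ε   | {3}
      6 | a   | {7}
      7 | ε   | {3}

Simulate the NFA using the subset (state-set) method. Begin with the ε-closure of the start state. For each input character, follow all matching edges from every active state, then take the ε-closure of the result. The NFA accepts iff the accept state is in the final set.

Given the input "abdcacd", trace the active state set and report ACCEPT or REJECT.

Answer: REJECT

Steps:
start: ε-closure({0}) = {0,2,4,6}
'a' @ 1: {1,2,3,4,6,7}  (accept∈set)
'b' @ 2: {1,2,3,4,5,6}  (accept∈set)
'd' @ 3: {}  — state set empty
rest 'cacd' ignored (set empty)
final: {}; accept 1 not in set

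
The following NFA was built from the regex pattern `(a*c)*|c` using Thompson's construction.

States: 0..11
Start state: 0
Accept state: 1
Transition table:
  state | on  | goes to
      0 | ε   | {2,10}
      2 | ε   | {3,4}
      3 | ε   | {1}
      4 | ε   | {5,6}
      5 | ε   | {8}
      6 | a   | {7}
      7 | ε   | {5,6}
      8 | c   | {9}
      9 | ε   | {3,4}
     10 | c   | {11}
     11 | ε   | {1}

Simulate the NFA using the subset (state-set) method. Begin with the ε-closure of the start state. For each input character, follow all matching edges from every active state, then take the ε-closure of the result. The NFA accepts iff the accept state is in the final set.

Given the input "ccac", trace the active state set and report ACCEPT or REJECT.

initial (ε-close {0}): {0,1,2,3,4,5,6,8,10}
'c' @ 1: {1,3,4,5,6,8,9,11}  ✓accept
'c' @ 2: {1,3,4,5,6,8,9}  ✓accept
'a' @ 3: {5,6,7,8}
'c' @ 4: {1,3,4,5,6,8,9}  ✓accept
after full input: {1,3,4,5,6,8,9}  (accept=1 in)

Answer: ACCEPT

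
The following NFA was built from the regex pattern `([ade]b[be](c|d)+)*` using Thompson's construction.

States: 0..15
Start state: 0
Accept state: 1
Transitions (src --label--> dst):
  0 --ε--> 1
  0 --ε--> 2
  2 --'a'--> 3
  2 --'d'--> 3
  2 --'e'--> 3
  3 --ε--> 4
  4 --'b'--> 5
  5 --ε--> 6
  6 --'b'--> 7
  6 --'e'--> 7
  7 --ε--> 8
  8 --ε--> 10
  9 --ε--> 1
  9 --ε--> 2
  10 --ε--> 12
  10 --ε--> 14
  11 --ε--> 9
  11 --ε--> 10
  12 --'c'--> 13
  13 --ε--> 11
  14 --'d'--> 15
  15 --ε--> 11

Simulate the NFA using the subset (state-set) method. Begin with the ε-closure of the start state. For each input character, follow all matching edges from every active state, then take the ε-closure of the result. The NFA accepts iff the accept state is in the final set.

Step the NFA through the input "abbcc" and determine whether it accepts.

Answer: ACCEPT

Trace:
start: ε-closure({0}) = {0,1,2}
'a' @ 1: {3,4}
'b' @ 2: {5,6}
'b' @ 3: {7,8,10,12,14}
'c' @ 4: {1,2,9,10,11,12,13,14}  [accepting]
'c' @ 5: {1,2,9,10,11,12,13,14}  [accepting]
final: {1,2,9,10,11,12,13,14}; accept 1 in set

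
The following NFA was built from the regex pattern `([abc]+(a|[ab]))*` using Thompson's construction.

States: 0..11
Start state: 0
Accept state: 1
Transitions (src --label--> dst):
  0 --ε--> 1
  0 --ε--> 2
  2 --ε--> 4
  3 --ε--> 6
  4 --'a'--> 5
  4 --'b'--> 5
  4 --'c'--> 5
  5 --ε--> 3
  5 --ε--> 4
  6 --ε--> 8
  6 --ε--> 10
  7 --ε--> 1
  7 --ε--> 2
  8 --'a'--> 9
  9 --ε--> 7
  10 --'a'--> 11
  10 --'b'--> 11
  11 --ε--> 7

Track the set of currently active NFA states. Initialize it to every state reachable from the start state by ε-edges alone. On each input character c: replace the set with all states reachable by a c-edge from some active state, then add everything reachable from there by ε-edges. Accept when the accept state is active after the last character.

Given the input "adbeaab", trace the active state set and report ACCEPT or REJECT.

start: ε-closure({0}) = {0,1,2,4}
'a' @ 1: {3,4,5,6,8,10}
'd' @ 2: {}  — dead — no transitions
rest 'beaab' ignored (set empty)
end set {} — state 1 not in

Answer: REJECT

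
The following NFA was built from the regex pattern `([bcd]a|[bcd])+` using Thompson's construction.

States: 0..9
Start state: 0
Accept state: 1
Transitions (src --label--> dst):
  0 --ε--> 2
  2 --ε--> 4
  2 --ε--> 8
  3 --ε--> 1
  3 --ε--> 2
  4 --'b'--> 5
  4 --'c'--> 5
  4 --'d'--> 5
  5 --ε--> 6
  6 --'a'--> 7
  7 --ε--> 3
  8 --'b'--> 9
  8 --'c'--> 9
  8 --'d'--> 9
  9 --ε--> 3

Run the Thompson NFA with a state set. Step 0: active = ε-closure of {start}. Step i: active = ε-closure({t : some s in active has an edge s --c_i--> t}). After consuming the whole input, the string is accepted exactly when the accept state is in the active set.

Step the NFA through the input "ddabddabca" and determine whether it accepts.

Answer: ACCEPT

Trace:
initial (ε-close {0}): {0,2,4,8}
'd' @ 1: {1,2,3,4,5,6,8,9}  ✓accept
'd' @ 2: {1,2,3,4,5,6,8,9}  ✓accept
'a' @ 3: {1,2,3,4,7,8}  ✓accept
'b' @ 4: {1,2,3,4,5,6,8,9}  ✓accept
'd' @ 5: {1,2,3,4,5,6,8,9}  ✓accept
'd' @ 6: {1,2,3,4,5,6,8,9}  ✓accept
'a' @ 7: {1,2,3,4,7,8}  ✓accept
'b' @ 8: {1,2,3,4,5,6,8,9}  ✓accept
'c' @ 9: {1,2,3,4,5,6,8,9}  ✓accept
'a' @ 10: {1,2,3,4,7,8}  ✓accept
after full input: {1,2,3,4,7,8}  (accept=1 in)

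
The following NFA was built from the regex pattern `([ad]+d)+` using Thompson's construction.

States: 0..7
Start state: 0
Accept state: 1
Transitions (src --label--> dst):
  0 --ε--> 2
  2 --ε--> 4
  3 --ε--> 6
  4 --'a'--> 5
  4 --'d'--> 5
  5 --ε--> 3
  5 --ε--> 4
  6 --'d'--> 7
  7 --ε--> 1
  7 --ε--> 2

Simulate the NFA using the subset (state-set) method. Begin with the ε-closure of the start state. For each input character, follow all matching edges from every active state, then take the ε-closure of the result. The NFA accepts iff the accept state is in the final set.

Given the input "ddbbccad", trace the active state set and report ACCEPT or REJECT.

Answer: REJECT

Trace:
start: ε-closure({0}) = {0,2,4}
'd' @ 1: {3,4,5,6}
'd' @ 2: {1,2,3,4,5,6,7}  (accept∈set)
'b' @ 3: {}  — state set empty
rest 'bccad' ignored (set empty)
after full input: {}  (accept=1 not in)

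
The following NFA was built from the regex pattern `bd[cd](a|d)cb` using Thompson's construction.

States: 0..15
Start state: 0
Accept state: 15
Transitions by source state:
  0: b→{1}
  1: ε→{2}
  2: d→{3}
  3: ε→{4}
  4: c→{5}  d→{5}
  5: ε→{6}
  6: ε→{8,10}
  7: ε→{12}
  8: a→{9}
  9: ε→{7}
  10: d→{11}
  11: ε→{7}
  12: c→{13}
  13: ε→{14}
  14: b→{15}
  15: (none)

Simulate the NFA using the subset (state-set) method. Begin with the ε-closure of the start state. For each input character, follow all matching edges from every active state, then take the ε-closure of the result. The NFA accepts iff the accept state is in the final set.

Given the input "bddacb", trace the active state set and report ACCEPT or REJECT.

Answer: ACCEPT

Steps:
initial (ε-close {0}): {0}
'b' @ 1: {1,2}
'd' @ 2: {3,4}
'd' @ 3: {5,6,8,10}
'a' @ 4: {7,9,12}
'c' @ 5: {13,14}
'b' @ 6: {15}  ✓accept
end set {15} — state 15 in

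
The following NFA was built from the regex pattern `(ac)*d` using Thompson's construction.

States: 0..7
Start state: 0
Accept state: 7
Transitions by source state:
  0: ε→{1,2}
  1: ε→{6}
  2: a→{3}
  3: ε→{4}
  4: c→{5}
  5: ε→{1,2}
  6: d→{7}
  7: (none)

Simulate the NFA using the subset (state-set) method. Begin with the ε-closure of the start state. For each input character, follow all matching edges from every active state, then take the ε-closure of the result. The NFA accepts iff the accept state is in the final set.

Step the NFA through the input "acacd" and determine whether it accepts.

Answer: ACCEPT

Trace:
start: ε-closure({0}) = {0,1,2,6}
'a' @ 1: {3,4}
'c' @ 2: {1,2,5,6}
'a' @ 3: {3,4}
'c' @ 4: {1,2,5,6}
'd' @ 5: {7}  [accepting]
final: {7}; accept 7 in set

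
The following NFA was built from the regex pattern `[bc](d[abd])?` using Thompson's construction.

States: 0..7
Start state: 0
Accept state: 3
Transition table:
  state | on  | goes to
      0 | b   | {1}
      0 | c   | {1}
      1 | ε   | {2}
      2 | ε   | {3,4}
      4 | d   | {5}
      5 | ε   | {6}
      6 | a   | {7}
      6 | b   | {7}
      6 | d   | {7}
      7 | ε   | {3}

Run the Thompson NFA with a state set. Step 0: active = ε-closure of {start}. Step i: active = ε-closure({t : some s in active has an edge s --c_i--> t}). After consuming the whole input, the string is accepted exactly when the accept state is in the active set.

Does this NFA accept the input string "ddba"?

start: ε-closure({0}) = {0}
'd' @ 1: {}  — no active states
rest 'dba' ignored (set empty)
final: {}; accept 3 not in set

Answer: REJECT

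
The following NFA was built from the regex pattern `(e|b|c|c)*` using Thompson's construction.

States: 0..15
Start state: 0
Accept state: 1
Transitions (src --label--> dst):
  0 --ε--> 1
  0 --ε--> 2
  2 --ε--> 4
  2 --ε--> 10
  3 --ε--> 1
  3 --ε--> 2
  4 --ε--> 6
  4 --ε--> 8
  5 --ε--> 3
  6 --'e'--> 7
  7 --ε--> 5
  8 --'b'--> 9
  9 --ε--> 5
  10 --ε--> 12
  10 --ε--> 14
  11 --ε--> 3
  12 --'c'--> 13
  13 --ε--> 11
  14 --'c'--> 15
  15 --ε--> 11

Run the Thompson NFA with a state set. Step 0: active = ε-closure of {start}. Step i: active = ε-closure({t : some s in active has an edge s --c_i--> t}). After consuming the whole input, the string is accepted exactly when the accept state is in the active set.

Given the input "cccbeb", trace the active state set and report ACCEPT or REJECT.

S₀ = ε-closure({0}) = {0,1,2,4,6,8,10,12,14}
'c' @ 1: {1,2,3,4,6,8,10,11,12,13,14,15}  [accepting]
'c' @ 2: {1,2,3,4,6,8,10,11,12,13,14,15}  [accepting]
'c' @ 3: {1,2,3,4,6,8,10,11,12,13,14,15}  [accepting]
'b' @ 4: {1,2,3,4,5,6,8,9,10,12,14}  [accepting]
'e' @ 5: {1,2,3,4,5,6,7,8,10,12,14}  [accepting]
'b' @ 6: {1,2,3,4,5,6,8,9,10,12,14}  [accepting]
end set {1,2,3,4,5,6,8,9,10,12,14} — state 1 in

Answer: ACCEPT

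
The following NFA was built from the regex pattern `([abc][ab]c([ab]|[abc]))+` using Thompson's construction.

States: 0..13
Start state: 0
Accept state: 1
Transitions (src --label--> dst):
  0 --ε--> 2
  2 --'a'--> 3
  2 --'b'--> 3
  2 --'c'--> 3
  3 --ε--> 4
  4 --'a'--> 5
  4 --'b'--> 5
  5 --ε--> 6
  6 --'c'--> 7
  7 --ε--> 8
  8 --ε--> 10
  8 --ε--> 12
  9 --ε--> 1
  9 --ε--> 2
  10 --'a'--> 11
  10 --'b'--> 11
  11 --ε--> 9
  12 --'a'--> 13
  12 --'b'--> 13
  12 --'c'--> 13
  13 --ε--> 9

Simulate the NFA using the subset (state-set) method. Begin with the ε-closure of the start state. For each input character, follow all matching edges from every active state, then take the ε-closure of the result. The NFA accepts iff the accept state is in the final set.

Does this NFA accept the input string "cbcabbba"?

Answer: REJECT

Steps:
initial (ε-close {0}): {0,2}
'c' @ 1: {3,4}
'b' @ 2: {5,6}
'c' @ 3: {7,8,10,12}
'a' @ 4: {1,2,9,11,13}  ✓accept
'b' @ 5: {3,4}
'b' @ 6: {5,6}
'b' @ 7: {}  — dead — no transitions
rest 'a' ignored (set empty)
final: {}; accept 1 not in set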